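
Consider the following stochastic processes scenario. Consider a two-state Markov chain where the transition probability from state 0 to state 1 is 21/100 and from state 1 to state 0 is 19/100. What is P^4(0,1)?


Computing P^4 by matrix multiplication.
P = [[0.7900, 0.2100], [0.1900, 0.8100]]
After raising P to the power 4:
P^4(0,1) = 0.4570

0.4570


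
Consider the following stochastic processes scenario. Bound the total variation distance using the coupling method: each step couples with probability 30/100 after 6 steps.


TV distance bound <= (1-delta)^n
= (1 - 0.3000)^6
= 0.7000^6
= 0.1176

0.1176


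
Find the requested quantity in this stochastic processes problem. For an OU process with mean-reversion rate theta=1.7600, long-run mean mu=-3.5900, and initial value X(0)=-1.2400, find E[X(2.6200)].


E[X(t)] = mu + (X(0) - mu)*exp(-theta*t)
= -3.5900 + (-1.2400 - -3.5900)*exp(-1.7600*2.6200)
= -3.5900 + 2.3500 * 0.0099
= -3.5666

-3.5666


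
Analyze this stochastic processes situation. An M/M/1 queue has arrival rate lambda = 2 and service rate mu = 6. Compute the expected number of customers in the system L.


rho = 2/6 = 0.3333
L = rho/(1-rho)
= 0.3333/0.6667
= 0.5000

0.5000


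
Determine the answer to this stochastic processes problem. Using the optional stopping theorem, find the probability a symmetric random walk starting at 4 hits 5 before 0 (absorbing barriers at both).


By optional stopping theorem: E(M at tau) = M(0) = 4
P(hit 5)*5 + P(hit 0)*0 = 4
P(hit 5) = (4 - 0)/(5 - 0) = 4/5 = 0.8000

0.8000


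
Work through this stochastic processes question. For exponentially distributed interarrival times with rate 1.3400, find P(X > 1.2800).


P(X > t) = exp(-lambda * t)
= exp(-1.3400 * 1.2800)
= exp(-1.7152) = 0.1799

0.1799


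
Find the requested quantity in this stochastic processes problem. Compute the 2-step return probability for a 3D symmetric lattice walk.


P(return in 2 steps) = P(reverse first step) = 1/(2d)
= 1/6
= 0.1667

0.1667


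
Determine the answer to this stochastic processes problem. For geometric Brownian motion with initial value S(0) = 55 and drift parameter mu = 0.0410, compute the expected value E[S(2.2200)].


E[S(t)] = S(0) * exp(mu * t)
= 55 * exp(0.0410 * 2.2200)
= 55 * 1.0953
= 60.2410

60.2410


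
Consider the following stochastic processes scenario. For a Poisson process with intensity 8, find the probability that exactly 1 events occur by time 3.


P(N(t)=k) = (lambda*t)^k * exp(-lambda*t) / k!
lambda*t = 24
= 24^1 * exp(-24) / 1!
= 24 * 3.7751e-11 / 1
= 9.0603e-10

9.0603e-10


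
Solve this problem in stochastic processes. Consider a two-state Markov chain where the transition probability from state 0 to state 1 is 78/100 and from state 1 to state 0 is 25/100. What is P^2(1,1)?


Computing P^2 by matrix multiplication.
P = [[0.2200, 0.7800], [0.2500, 0.7500]]
After raising P to the power 2:
P^2(1,1) = 0.7575

0.7575


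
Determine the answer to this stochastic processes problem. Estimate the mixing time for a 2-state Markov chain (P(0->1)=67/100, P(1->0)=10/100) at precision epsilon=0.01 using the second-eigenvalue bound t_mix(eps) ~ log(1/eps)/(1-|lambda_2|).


lambda_2 = |1 - p01 - p10| = |1 - 0.6700 - 0.1000| = 0.2300
t_mix ~ log(1/eps)/(1 - |lambda_2|)
= log(100)/(1 - 0.2300) = 4.6052/0.7700
= 5.9807

5.9807


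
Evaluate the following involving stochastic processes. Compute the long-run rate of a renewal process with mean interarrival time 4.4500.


Long-run renewal rate = 1/E(X)
= 1/4.4500
= 0.2247

0.2247


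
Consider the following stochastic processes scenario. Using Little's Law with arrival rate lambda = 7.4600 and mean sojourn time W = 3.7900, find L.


Little's Law: L = lambda * W
= 7.4600 * 3.7900
= 28.2734

28.2734


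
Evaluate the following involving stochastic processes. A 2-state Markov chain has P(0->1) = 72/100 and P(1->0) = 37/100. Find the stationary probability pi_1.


Stationary distribution: pi_0 = p10/(p01+p10), pi_1 = p01/(p01+p10)
p01 = 0.7200, p10 = 0.3700
pi_1 = 0.6606

0.6606


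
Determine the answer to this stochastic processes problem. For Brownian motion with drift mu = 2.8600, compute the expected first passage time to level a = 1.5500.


Expected first passage time = a/mu
= 1.5500/2.8600
= 0.5420

0.5420


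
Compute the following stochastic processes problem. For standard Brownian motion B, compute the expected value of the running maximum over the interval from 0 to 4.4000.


E(max B(s)) = sqrt(2t/pi)
= sqrt(2*4.4000/pi)
= sqrt(2.8011)
= 1.6737

1.6737


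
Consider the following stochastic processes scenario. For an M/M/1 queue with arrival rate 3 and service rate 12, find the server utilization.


rho = lambda/mu
= 3/12
= 0.2500

0.2500


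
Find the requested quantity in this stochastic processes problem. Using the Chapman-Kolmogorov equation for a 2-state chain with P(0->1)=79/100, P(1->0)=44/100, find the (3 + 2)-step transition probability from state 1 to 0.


P^5 = P^3 * P^2
Computing via matrix multiplication of the transition matrix.
Entry (1,0) of P^5 = 0.3580

0.3580


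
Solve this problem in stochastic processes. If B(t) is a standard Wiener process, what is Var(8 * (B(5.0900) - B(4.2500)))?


Var(alpha*(B(t)-B(s))) = alpha^2 * (t-s)
= 8^2 * (5.0900 - 4.2500)
= 64 * 0.8400
= 53.7600

53.7600


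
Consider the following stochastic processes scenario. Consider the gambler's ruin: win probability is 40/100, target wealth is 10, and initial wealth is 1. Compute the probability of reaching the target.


Gambler's ruin formula:
r = q/p = 0.6000/0.4000 = 1.5000
P(win) = (1 - r^i)/(1 - r^N)
= (1 - 1.5000^1)/(1 - 1.5000^10)
= 0.0088

0.0088


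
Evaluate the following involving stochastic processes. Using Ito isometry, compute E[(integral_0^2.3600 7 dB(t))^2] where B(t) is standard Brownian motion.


By Ito isometry: E[(int f dB)^2] = int f^2 dt
= 7^2 * 2.3600
= 49 * 2.3600 = 115.6400

115.6400


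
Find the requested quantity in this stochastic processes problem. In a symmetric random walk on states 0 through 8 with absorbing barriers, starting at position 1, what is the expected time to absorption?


For symmetric RW on 0,...,N with absorbing barriers, E(i) = i*(N-i)
E(1) = 1 * 7 = 7

7


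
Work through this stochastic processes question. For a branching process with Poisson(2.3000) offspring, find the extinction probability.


Since mu = 2.3000 > 1, extinction prob q < 1.
Solve s = exp(mu*(s-1)) iteratively.
q = 0.1376

0.1376


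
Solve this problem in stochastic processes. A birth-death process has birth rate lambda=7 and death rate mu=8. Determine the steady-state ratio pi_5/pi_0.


For birth-death process, pi_n/pi_0 = (lambda/mu)^n
= (7/8)^5
= 0.5129

0.5129


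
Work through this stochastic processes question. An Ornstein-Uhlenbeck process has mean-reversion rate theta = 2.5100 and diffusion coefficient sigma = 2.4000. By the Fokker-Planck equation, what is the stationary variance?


Stationary variance = sigma^2 / (2*theta)
= 2.4000^2 / (2*2.5100)
= 5.7600 / 5.0200
= 1.1474

1.1474


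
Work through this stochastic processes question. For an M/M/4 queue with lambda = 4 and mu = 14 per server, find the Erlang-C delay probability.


a = lambda/mu = 0.2857
rho = a/c = 0.0714
Erlang-C formula applied:
C(c,a) = 2.2471e-04

2.2471e-04


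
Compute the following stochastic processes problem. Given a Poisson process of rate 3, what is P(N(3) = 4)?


P(N(t)=k) = (lambda*t)^k * exp(-lambda*t) / k!
lambda*t = 9
= 9^4 * exp(-9) / 4!
= 6561 * 1.2341e-04 / 24
= 0.0337

0.0337


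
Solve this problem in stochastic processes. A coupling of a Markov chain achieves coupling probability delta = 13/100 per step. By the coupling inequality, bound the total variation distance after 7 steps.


TV distance bound <= (1-delta)^n
= (1 - 0.1300)^7
= 0.8700^7
= 0.3773

0.3773


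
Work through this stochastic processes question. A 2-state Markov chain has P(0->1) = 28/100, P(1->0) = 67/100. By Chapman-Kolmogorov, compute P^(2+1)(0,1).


P^3 = P^2 * P^1
Computing via matrix multiplication of the transition matrix.
Entry (0,1) of P^3 = 0.2947

0.2947


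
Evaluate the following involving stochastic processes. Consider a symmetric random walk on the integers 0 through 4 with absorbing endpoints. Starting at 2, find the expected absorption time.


For symmetric RW on 0,...,N with absorbing barriers, E(i) = i*(N-i)
E(2) = 2 * 2 = 4

4


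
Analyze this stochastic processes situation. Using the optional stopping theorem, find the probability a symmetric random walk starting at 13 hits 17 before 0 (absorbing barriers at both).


By optional stopping theorem: E(M at tau) = M(0) = 13
P(hit 17)*17 + P(hit 0)*0 = 13
P(hit 17) = (13 - 0)/(17 - 0) = 13/17 = 0.7647

0.7647


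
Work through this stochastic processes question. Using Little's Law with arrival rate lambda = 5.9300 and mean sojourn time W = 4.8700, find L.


Little's Law: L = lambda * W
= 5.9300 * 4.8700
= 28.8791

28.8791


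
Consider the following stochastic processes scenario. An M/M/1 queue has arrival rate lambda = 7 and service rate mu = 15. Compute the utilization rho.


rho = lambda/mu
= 7/15
= 0.4667

0.4667


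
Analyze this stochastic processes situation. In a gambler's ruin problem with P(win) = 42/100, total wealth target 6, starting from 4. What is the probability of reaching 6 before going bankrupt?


Gambler's ruin formula:
r = q/p = 0.5800/0.4200 = 1.3810
P(win) = (1 - r^i)/(1 - r^N)
= (1 - 1.3810^4)/(1 - 1.3810^6)
= 0.4442

0.4442


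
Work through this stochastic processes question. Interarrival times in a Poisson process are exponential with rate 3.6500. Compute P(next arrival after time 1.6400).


P(X > t) = exp(-lambda * t)
= exp(-3.6500 * 1.6400)
= exp(-5.9860) = 0.0025

0.0025


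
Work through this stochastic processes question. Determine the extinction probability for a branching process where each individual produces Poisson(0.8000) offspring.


Since mu = 0.8000 <= 1, extinction probability = 1.

1.0000


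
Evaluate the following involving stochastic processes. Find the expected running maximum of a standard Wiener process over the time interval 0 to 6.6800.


E(max B(s)) = sqrt(2t/pi)
= sqrt(2*6.6800/pi)
= sqrt(4.2526)
= 2.0622

2.0622


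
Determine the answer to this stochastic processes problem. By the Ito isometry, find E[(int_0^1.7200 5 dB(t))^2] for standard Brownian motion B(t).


By Ito isometry: E[(int f dB)^2] = int f^2 dt
= 5^2 * 1.7200
= 25 * 1.7200 = 43.0000

43.0000


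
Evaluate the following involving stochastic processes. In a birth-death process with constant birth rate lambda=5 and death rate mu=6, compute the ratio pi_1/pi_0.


For birth-death process, pi_n/pi_0 = (lambda/mu)^n
= (5/6)^1
= 0.8333

0.8333


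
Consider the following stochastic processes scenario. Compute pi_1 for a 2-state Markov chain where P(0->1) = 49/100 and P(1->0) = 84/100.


Stationary distribution: pi_0 = p10/(p01+p10), pi_1 = p01/(p01+p10)
p01 = 0.4900, p10 = 0.8400
pi_1 = 0.3684

0.3684


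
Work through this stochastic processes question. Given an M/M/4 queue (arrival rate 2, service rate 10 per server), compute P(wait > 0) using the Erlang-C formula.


a = lambda/mu = 0.2000
rho = a/c = 0.0500
Erlang-C formula applied:
C(c,a) = 5.7455e-05

5.7455e-05


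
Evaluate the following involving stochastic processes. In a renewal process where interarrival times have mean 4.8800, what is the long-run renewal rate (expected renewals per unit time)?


Long-run renewal rate = 1/E(X)
= 1/4.8800
= 0.2049

0.2049


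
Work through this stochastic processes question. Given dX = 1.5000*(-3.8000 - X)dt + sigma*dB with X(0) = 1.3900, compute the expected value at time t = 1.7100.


E[X(t)] = mu + (X(0) - mu)*exp(-theta*t)
= -3.8000 + (1.3900 - -3.8000)*exp(-1.5000*1.7100)
= -3.8000 + 5.1900 * 0.0769
= -3.4008

-3.4008


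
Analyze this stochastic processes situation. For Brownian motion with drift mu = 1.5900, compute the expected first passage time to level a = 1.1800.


Expected first passage time = a/mu
= 1.1800/1.5900
= 0.7421

0.7421


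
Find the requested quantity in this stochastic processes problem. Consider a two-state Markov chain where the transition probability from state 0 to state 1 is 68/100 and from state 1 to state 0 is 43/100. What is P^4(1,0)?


Computing P^4 by matrix multiplication.
P = [[0.3200, 0.6800], [0.4300, 0.5700]]
After raising P to the power 4:
P^4(1,0) = 0.3873

0.3873


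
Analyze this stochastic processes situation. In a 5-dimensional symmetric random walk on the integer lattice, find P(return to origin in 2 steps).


P(return in 2 steps) = P(reverse first step) = 1/(2d)
= 1/10
= 0.1000

0.1000


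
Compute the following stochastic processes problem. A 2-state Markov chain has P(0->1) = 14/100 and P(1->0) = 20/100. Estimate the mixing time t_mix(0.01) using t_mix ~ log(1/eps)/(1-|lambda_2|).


lambda_2 = |1 - p01 - p10| = |1 - 0.1400 - 0.2000| = 0.6600
t_mix ~ log(1/eps)/(1 - |lambda_2|)
= log(100)/(1 - 0.6600) = 4.6052/0.3400
= 13.5446

13.5446


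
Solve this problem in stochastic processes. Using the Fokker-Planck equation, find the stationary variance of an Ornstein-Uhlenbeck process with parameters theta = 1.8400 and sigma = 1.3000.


Stationary variance = sigma^2 / (2*theta)
= 1.3000^2 / (2*1.8400)
= 1.6900 / 3.6800
= 0.4592

0.4592


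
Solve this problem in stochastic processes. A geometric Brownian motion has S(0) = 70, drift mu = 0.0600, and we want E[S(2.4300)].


E[S(t)] = S(0) * exp(mu * t)
= 70 * exp(0.0600 * 2.4300)
= 70 * 1.1570
= 80.9875

80.9875


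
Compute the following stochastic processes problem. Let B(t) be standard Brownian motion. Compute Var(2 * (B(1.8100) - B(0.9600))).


Var(alpha*(B(t)-B(s))) = alpha^2 * (t-s)
= 2^2 * (1.8100 - 0.9600)
= 4 * 0.8500
= 3.4000

3.4000


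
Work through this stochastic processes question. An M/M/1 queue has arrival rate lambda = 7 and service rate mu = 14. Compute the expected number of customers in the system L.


rho = 7/14 = 0.5000
L = rho/(1-rho)
= 0.5000/0.5000
= 1.0000

1.0000


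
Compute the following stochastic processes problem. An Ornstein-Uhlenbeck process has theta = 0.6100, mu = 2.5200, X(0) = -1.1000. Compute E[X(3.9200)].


E[X(t)] = mu + (X(0) - mu)*exp(-theta*t)
= 2.5200 + (-1.1000 - 2.5200)*exp(-0.6100*3.9200)
= 2.5200 + -3.6200 * 0.0915
= 2.1887

2.1887


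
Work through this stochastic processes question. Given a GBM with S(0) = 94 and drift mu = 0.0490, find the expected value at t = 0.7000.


E[S(t)] = S(0) * exp(mu * t)
= 94 * exp(0.0490 * 0.7000)
= 94 * 1.0349
= 97.2801

97.2801


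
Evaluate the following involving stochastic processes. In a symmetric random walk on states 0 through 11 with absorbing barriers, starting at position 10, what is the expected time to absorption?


For symmetric RW on 0,...,N with absorbing barriers, E(i) = i*(N-i)
E(10) = 10 * 1 = 10

10


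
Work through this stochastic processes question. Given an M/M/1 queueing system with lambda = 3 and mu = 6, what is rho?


rho = lambda/mu
= 3/6
= 0.5000

0.5000


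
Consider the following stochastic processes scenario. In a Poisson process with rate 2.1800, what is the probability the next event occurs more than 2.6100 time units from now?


P(X > t) = exp(-lambda * t)
= exp(-2.1800 * 2.6100)
= exp(-5.6898) = 0.0034

0.0034


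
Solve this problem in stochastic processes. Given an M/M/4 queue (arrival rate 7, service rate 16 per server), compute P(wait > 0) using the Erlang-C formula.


a = lambda/mu = 0.4375
rho = a/c = 0.1094
Erlang-C formula applied:
C(c,a) = 0.0011

0.0011


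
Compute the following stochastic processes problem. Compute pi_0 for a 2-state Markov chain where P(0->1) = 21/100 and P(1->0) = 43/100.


Stationary distribution: pi_0 = p10/(p01+p10), pi_1 = p01/(p01+p10)
p01 = 0.2100, p10 = 0.4300
pi_0 = 0.6719

0.6719


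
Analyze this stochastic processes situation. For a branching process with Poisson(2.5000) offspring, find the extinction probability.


Since mu = 2.5000 > 1, extinction prob q < 1.
Solve s = exp(mu*(s-1)) iteratively.
q = 0.1074

0.1074


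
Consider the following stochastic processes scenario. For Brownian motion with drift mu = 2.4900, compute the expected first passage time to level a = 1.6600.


Expected first passage time = a/mu
= 1.6600/2.4900
= 0.6667

0.6667


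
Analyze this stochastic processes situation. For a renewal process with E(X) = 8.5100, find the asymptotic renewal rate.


Long-run renewal rate = 1/E(X)
= 1/8.5100
= 0.1175

0.1175


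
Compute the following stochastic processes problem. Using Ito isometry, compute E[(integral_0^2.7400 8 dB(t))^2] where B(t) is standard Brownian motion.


By Ito isometry: E[(int f dB)^2] = int f^2 dt
= 8^2 * 2.7400
= 64 * 2.7400 = 175.3600

175.3600


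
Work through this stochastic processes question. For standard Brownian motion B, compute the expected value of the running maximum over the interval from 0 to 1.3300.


E(max B(s)) = sqrt(2t/pi)
= sqrt(2*1.3300/pi)
= sqrt(0.8467)
= 0.9202

0.9202


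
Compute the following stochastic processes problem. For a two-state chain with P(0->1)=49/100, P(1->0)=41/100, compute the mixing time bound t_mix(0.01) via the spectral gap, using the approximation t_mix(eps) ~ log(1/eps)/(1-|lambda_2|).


lambda_2 = |1 - p01 - p10| = |1 - 0.4900 - 0.4100| = 0.1000
t_mix ~ log(1/eps)/(1 - |lambda_2|)
= log(100)/(1 - 0.1000) = 4.6052/0.9000
= 5.1169

5.1169


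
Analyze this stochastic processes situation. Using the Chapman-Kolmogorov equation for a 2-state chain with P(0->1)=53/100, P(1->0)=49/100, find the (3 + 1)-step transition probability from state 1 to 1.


P^4 = P^3 * P^1
Computing via matrix multiplication of the transition matrix.
Entry (1,1) of P^4 = 0.5196

0.5196


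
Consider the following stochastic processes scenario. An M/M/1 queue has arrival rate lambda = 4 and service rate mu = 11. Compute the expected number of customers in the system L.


rho = 4/11 = 0.3636
L = rho/(1-rho)
= 0.3636/0.6364
= 0.5714

0.5714


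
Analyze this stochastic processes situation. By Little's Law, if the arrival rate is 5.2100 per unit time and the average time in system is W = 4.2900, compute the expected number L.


Little's Law: L = lambda * W
= 5.2100 * 4.2900
= 22.3509

22.3509


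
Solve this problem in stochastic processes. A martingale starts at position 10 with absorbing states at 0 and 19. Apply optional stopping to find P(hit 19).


By optional stopping theorem: E(M at tau) = M(0) = 10
P(hit 19)*19 + P(hit 0)*0 = 10
P(hit 19) = (10 - 0)/(19 - 0) = 10/19 = 0.5263

0.5263


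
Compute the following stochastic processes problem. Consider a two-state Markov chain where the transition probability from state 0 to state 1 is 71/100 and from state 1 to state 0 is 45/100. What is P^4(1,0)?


Computing P^4 by matrix multiplication.
P = [[0.2900, 0.7100], [0.4500, 0.5500]]
After raising P to the power 4:
P^4(1,0) = 0.3877

0.3877


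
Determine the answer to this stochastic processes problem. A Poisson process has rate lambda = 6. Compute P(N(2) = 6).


P(N(t)=k) = (lambda*t)^k * exp(-lambda*t) / k!
lambda*t = 12
= 12^6 * exp(-12) / 6!
= 2985984 * 6.1442e-06 / 720
= 0.0255

0.0255


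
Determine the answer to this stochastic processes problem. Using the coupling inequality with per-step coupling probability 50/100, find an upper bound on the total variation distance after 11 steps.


TV distance bound <= (1-delta)^n
= (1 - 0.5000)^11
= 0.5000^11
= 4.8828e-04

4.8828e-04


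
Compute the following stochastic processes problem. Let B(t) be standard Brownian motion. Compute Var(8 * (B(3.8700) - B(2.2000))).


Var(alpha*(B(t)-B(s))) = alpha^2 * (t-s)
= 8^2 * (3.8700 - 2.2000)
= 64 * 1.6700
= 106.8800

106.8800


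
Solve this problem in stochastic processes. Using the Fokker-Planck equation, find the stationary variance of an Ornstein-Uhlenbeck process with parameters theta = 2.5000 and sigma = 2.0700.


Stationary variance = sigma^2 / (2*theta)
= 2.0700^2 / (2*2.5000)
= 4.2849 / 5.0000
= 0.8570

0.8570


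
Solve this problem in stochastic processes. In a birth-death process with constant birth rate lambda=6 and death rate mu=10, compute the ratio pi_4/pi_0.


For birth-death process, pi_n/pi_0 = (lambda/mu)^n
= (6/10)^4
= 0.1296

0.1296


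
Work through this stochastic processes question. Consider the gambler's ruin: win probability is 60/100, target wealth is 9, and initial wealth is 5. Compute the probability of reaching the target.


Gambler's ruin formula:
r = q/p = 0.4000/0.6000 = 0.6667
P(win) = (1 - r^i)/(1 - r^N)
= (1 - 0.6667^5)/(1 - 0.6667^9)
= 0.8915

0.8915


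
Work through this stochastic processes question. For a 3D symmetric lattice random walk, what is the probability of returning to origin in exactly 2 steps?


P(return in 2 steps) = P(reverse first step) = 1/(2d)
= 1/6
= 0.1667

0.1667


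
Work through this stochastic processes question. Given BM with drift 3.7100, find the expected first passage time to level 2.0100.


Expected first passage time = a/mu
= 2.0100/3.7100
= 0.5418

0.5418


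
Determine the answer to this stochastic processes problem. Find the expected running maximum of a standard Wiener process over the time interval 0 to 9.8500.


E(max B(s)) = sqrt(2t/pi)
= sqrt(2*9.8500/pi)
= sqrt(6.2707)
= 2.5041

2.5041


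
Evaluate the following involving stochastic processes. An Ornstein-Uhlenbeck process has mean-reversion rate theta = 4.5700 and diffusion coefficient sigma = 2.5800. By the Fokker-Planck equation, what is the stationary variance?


Stationary variance = sigma^2 / (2*theta)
= 2.5800^2 / (2*4.5700)
= 6.6564 / 9.1400
= 0.7283

0.7283


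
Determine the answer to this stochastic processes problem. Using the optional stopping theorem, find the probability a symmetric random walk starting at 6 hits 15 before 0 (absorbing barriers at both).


By optional stopping theorem: E(M at tau) = M(0) = 6
P(hit 15)*15 + P(hit 0)*0 = 6
P(hit 15) = (6 - 0)/(15 - 0) = 2/5 = 0.4000

0.4000


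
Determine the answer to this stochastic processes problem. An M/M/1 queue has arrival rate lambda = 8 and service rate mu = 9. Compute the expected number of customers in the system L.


rho = 8/9 = 0.8889
L = rho/(1-rho)
= 0.8889/0.1111
= 8.0000

8.0000


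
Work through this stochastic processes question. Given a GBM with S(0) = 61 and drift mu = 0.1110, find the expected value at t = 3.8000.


E[S(t)] = S(0) * exp(mu * t)
= 61 * exp(0.1110 * 3.8000)
= 61 * 1.5247
= 93.0069

93.0069


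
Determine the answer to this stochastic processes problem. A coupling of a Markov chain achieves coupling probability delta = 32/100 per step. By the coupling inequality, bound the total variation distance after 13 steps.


TV distance bound <= (1-delta)^n
= (1 - 0.3200)^13
= 0.6800^13
= 0.0066

0.0066


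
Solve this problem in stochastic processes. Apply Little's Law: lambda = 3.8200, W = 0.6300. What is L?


Little's Law: L = lambda * W
= 3.8200 * 0.6300
= 2.4066

2.4066


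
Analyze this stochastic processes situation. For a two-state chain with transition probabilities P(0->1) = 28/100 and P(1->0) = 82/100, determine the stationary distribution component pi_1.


Stationary distribution: pi_0 = p10/(p01+p10), pi_1 = p01/(p01+p10)
p01 = 0.2800, p10 = 0.8200
pi_1 = 0.2545

0.2545


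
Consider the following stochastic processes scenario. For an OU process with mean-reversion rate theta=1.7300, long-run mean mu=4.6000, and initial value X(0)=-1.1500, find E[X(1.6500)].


E[X(t)] = mu + (X(0) - mu)*exp(-theta*t)
= 4.6000 + (-1.1500 - 4.6000)*exp(-1.7300*1.6500)
= 4.6000 + -5.7500 * 0.0576
= 4.2689

4.2689


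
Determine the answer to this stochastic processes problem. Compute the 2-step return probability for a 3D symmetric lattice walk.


P(return in 2 steps) = P(reverse first step) = 1/(2d)
= 1/6
= 0.1667

0.1667


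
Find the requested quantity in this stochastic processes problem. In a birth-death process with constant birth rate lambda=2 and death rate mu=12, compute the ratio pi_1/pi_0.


For birth-death process, pi_n/pi_0 = (lambda/mu)^n
= (2/12)^1
= 0.1667

0.1667


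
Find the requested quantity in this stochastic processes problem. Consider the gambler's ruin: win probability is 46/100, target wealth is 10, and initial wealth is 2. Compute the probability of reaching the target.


Gambler's ruin formula:
r = q/p = 0.5400/0.4600 = 1.1739
P(win) = (1 - r^i)/(1 - r^N)
= (1 - 1.1739^2)/(1 - 1.1739^10)
= 0.0952

0.0952


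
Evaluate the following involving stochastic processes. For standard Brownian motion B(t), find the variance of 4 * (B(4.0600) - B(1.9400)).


Var(alpha*(B(t)-B(s))) = alpha^2 * (t-s)
= 4^2 * (4.0600 - 1.9400)
= 16 * 2.1200
= 33.9200

33.9200


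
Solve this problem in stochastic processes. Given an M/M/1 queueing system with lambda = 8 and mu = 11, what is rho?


rho = lambda/mu
= 8/11
= 0.7273

0.7273


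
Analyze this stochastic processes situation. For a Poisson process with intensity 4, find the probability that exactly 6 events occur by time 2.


P(N(t)=k) = (lambda*t)^k * exp(-lambda*t) / k!
lambda*t = 8
= 8^6 * exp(-8) / 6!
= 262144 * 3.3546e-04 / 720
= 0.1221

0.1221


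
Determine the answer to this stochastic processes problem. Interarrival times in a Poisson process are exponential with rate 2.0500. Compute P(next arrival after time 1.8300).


P(X > t) = exp(-lambda * t)
= exp(-2.0500 * 1.8300)
= exp(-3.7515) = 0.0235

0.0235


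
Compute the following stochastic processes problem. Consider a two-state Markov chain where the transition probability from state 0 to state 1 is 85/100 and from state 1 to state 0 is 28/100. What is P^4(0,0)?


Computing P^4 by matrix multiplication.
P = [[0.1500, 0.8500], [0.2800, 0.7200]]
After raising P to the power 4:
P^4(0,0) = 0.2480

0.2480


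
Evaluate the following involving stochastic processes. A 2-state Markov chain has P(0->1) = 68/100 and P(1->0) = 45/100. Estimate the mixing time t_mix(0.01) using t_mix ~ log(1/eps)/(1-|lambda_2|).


lambda_2 = |1 - p01 - p10| = |1 - 0.6800 - 0.4500| = 0.1300
t_mix ~ log(1/eps)/(1 - |lambda_2|)
= log(100)/(1 - 0.1300) = 4.6052/0.8700
= 5.2933

5.2933


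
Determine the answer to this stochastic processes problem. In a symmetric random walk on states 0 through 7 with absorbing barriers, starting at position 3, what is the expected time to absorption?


For symmetric RW on 0,...,N with absorbing barriers, E(i) = i*(N-i)
E(3) = 3 * 4 = 12

12


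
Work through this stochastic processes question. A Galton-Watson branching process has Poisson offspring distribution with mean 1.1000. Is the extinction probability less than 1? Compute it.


Since mu = 1.1000 > 1, extinction prob q < 1.
Solve s = exp(mu*(s-1)) iteratively.
q = 0.8239

0.8239


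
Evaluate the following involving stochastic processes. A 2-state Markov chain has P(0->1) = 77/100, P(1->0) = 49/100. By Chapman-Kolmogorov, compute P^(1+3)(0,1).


P^4 = P^1 * P^3
Computing via matrix multiplication of the transition matrix.
Entry (0,1) of P^4 = 0.6083

0.6083


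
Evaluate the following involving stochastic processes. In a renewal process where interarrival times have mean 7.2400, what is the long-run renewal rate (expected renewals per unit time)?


Long-run renewal rate = 1/E(X)
= 1/7.2400
= 0.1381

0.1381


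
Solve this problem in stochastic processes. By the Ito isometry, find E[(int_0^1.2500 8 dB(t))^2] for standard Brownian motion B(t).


By Ito isometry: E[(int f dB)^2] = int f^2 dt
= 8^2 * 1.2500
= 64 * 1.2500 = 80.0000

80.0000


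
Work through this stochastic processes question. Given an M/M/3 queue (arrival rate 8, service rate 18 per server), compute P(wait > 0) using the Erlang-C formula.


a = lambda/mu = 0.4444
rho = a/c = 0.1481
Erlang-C formula applied:
C(c,a) = 0.0110

0.0110


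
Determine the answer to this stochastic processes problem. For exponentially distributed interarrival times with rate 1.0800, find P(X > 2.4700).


P(X > t) = exp(-lambda * t)
= exp(-1.0800 * 2.4700)
= exp(-2.6676) = 0.0694

0.0694


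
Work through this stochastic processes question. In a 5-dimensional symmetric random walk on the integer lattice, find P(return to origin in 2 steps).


P(return in 2 steps) = P(reverse first step) = 1/(2d)
= 1/10
= 0.1000

0.1000


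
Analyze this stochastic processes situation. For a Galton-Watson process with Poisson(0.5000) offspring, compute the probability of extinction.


Since mu = 0.5000 <= 1, extinction probability = 1.

1.0000


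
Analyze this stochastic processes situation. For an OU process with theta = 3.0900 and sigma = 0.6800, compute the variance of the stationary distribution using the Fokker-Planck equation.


Stationary variance = sigma^2 / (2*theta)
= 0.6800^2 / (2*3.0900)
= 0.4624 / 6.1800
= 0.0748

0.0748


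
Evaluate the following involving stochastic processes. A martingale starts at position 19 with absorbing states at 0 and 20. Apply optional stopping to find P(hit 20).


By optional stopping theorem: E(M at tau) = M(0) = 19
P(hit 20)*20 + P(hit 0)*0 = 19
P(hit 20) = (19 - 0)/(20 - 0) = 19/20 = 0.9500

0.9500


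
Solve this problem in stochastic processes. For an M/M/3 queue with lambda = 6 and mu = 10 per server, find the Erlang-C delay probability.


a = lambda/mu = 0.6000
rho = a/c = 0.2000
Erlang-C formula applied:
C(c,a) = 0.0247

0.0247


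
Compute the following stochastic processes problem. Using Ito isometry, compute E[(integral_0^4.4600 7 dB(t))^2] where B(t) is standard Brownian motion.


By Ito isometry: E[(int f dB)^2] = int f^2 dt
= 7^2 * 4.4600
= 49 * 4.4600 = 218.5400

218.5400


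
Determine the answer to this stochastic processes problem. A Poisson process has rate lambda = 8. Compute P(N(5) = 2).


P(N(t)=k) = (lambda*t)^k * exp(-lambda*t) / k!
lambda*t = 40
= 40^2 * exp(-40) / 2!
= 1600 * 4.2484e-18 / 2
= 3.3987e-15

3.3987e-15


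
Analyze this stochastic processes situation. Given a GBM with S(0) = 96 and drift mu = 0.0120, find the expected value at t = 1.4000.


E[S(t)] = S(0) * exp(mu * t)
= 96 * exp(0.0120 * 1.4000)
= 96 * 1.0169
= 97.6264

97.6264


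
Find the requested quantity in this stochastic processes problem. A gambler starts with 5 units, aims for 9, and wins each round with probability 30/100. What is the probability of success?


Gambler's ruin formula:
r = q/p = 0.7000/0.3000 = 2.3333
P(win) = (1 - r^i)/(1 - r^N)
= (1 - 2.3333^5)/(1 - 2.3333^9)
= 0.0333

0.0333


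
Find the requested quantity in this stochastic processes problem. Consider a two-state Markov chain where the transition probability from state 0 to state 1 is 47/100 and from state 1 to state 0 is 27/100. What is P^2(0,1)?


Computing P^2 by matrix multiplication.
P = [[0.5300, 0.4700], [0.2700, 0.7300]]
After raising P to the power 2:
P^2(0,1) = 0.5922

0.5922


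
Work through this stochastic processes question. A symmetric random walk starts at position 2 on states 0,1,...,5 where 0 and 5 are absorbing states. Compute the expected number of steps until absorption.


For symmetric RW on 0,...,N with absorbing barriers, E(i) = i*(N-i)
E(2) = 2 * 3 = 6

6


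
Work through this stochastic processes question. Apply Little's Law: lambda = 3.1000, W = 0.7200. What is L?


Little's Law: L = lambda * W
= 3.1000 * 0.7200
= 2.2320

2.2320


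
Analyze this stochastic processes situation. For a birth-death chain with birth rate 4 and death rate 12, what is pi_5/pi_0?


For birth-death process, pi_n/pi_0 = (lambda/mu)^n
= (4/12)^5
= 0.0041

0.0041


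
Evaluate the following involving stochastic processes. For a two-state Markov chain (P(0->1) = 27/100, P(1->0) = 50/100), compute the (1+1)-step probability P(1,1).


P^2 = P^1 * P^1
Computing via matrix multiplication of the transition matrix.
Entry (1,1) of P^2 = 0.3850

0.3850


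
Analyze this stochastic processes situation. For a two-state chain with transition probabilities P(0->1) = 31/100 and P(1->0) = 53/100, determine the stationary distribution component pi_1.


Stationary distribution: pi_0 = p10/(p01+p10), pi_1 = p01/(p01+p10)
p01 = 0.3100, p10 = 0.5300
pi_1 = 0.3690

0.3690


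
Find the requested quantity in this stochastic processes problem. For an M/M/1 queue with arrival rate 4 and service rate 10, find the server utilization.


rho = lambda/mu
= 4/10
= 0.4000

0.4000


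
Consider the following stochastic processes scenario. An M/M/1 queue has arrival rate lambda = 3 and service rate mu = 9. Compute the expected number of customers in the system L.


rho = 3/9 = 0.3333
L = rho/(1-rho)
= 0.3333/0.6667
= 0.5000

0.5000


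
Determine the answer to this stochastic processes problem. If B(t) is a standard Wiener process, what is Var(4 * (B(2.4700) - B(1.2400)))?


Var(alpha*(B(t)-B(s))) = alpha^2 * (t-s)
= 4^2 * (2.4700 - 1.2400)
= 16 * 1.2300
= 19.6800

19.6800


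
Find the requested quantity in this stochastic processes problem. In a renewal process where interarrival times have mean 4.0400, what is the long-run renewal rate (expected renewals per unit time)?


Long-run renewal rate = 1/E(X)
= 1/4.0400
= 0.2475

0.2475


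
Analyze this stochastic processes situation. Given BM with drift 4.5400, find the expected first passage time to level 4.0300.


Expected first passage time = a/mu
= 4.0300/4.5400
= 0.8877

0.8877


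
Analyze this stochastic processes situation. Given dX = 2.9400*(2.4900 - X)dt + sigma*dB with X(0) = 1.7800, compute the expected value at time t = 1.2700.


E[X(t)] = mu + (X(0) - mu)*exp(-theta*t)
= 2.4900 + (1.7800 - 2.4900)*exp(-2.9400*1.2700)
= 2.4900 + -0.7100 * 0.0239
= 2.4730

2.4730


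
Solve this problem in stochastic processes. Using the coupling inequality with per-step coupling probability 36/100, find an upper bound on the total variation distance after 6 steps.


TV distance bound <= (1-delta)^n
= (1 - 0.3600)^6
= 0.6400^6
= 0.0687

0.0687


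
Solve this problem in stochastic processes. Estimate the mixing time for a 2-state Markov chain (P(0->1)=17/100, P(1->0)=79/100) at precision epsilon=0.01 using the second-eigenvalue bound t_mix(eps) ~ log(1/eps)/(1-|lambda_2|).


lambda_2 = |1 - p01 - p10| = |1 - 0.1700 - 0.7900| = 0.0400
t_mix ~ log(1/eps)/(1 - |lambda_2|)
= log(100)/(1 - 0.0400) = 4.6052/0.9600
= 4.7971

4.7971


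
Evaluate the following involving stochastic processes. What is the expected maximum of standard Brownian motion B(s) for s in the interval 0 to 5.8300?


E(max B(s)) = sqrt(2t/pi)
= sqrt(2*5.8300/pi)
= sqrt(3.7115)
= 1.9265

1.9265


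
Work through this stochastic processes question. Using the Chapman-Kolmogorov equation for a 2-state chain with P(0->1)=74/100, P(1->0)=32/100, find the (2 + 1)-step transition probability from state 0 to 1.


P^3 = P^2 * P^1
Computing via matrix multiplication of the transition matrix.
Entry (0,1) of P^3 = 0.6983

0.6983


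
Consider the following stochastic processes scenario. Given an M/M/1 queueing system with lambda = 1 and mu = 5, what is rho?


rho = lambda/mu
= 1/5
= 0.2000

0.2000


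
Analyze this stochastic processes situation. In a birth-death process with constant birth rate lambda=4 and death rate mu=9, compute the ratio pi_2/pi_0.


For birth-death process, pi_n/pi_0 = (lambda/mu)^n
= (4/9)^2
= 0.1975

0.1975


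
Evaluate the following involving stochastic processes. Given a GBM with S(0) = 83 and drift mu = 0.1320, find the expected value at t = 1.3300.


E[S(t)] = S(0) * exp(mu * t)
= 83 * exp(0.1320 * 1.3300)
= 83 * 1.1919
= 98.9288

98.9288


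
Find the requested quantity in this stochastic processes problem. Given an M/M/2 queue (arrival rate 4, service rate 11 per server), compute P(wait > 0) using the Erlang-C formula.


a = lambda/mu = 0.3636
rho = a/c = 0.1818
Erlang-C formula applied:
C(c,a) = 0.0559

0.0559


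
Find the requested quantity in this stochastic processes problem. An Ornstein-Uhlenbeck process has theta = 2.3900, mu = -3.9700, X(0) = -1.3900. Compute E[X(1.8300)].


E[X(t)] = mu + (X(0) - mu)*exp(-theta*t)
= -3.9700 + (-1.3900 - -3.9700)*exp(-2.3900*1.8300)
= -3.9700 + 2.5800 * 0.0126
= -3.9375

-3.9375


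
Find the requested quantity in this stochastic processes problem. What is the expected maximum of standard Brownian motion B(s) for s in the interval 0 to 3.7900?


E(max B(s)) = sqrt(2t/pi)
= sqrt(2*3.7900/pi)
= sqrt(2.4128)
= 1.5533

1.5533


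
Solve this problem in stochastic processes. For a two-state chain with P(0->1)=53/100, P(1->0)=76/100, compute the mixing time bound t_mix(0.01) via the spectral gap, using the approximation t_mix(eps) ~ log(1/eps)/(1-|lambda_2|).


lambda_2 = |1 - p01 - p10| = |1 - 0.5300 - 0.7600| = 0.2900
t_mix ~ log(1/eps)/(1 - |lambda_2|)
= log(100)/(1 - 0.2900) = 4.6052/0.7100
= 6.4862

6.4862


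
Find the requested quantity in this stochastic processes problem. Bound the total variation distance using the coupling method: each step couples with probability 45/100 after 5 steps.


TV distance bound <= (1-delta)^n
= (1 - 0.4500)^5
= 0.5500^5
= 0.0503

0.0503


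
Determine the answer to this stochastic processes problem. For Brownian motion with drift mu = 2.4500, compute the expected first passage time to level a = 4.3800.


Expected first passage time = a/mu
= 4.3800/2.4500
= 1.7878

1.7878


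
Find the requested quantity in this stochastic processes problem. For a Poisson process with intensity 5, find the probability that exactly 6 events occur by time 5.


P(N(t)=k) = (lambda*t)^k * exp(-lambda*t) / k!
lambda*t = 25
= 25^6 * exp(-25) / 6!
= 244140625 * 1.3888e-11 / 720
= 4.7092e-06

4.7092e-06


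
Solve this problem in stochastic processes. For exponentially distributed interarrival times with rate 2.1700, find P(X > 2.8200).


P(X > t) = exp(-lambda * t)
= exp(-2.1700 * 2.8200)
= exp(-6.1194) = 0.0022

0.0022


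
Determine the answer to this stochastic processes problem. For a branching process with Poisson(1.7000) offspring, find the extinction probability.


Since mu = 1.7000 > 1, extinction prob q < 1.
Solve s = exp(mu*(s-1)) iteratively.
q = 0.3088

0.3088


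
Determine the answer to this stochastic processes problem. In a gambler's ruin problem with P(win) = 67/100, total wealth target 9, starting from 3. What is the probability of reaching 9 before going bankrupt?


Gambler's ruin formula:
r = q/p = 0.3300/0.6700 = 0.4925
P(win) = (1 - r^i)/(1 - r^N)
= (1 - 0.4925^3)/(1 - 0.4925^9)
= 0.8820

0.8820


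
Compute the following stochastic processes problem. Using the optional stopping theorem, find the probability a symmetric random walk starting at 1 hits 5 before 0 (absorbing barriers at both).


By optional stopping theorem: E(M at tau) = M(0) = 1
P(hit 5)*5 + P(hit 0)*0 = 1
P(hit 5) = (1 - 0)/(5 - 0) = 1/5 = 0.2000

0.2000


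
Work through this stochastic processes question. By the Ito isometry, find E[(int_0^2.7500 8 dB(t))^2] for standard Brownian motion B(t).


By Ito isometry: E[(int f dB)^2] = int f^2 dt
= 8^2 * 2.7500
= 64 * 2.7500 = 176.0000

176.0000


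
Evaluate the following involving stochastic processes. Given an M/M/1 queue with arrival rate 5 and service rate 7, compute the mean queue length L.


rho = 5/7 = 0.7143
L = rho/(1-rho)
= 0.7143/0.2857
= 2.5000

2.5000


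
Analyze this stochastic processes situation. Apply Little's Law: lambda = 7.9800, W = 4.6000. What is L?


Little's Law: L = lambda * W
= 7.9800 * 4.6000
= 36.7080

36.7080
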